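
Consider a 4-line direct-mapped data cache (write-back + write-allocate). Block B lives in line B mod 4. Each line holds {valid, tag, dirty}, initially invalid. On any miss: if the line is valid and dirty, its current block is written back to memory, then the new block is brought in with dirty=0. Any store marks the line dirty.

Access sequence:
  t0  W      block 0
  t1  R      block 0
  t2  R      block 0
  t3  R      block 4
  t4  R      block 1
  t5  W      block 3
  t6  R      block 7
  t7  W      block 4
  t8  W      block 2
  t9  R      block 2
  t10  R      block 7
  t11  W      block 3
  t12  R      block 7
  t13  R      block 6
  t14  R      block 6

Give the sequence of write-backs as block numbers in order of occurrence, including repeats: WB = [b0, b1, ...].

0: W B0 -> L0 miss  d=D]
1: R B0 -> L0 hit  d=D]
2: R B0 -> L0 hit  d=D]
3: R B4 -> L0 miss wb->B0  d=-]
4: R B1 -> L1 miss  d=-]
5: W B3 -> L3 miss  d=D]
6: R B7 -> L3 miss wb->B3  d=-]
7: W B4 -> L0 hit  d=D]
8: W B2 -> L2 miss  d=D]
9: R B2 -> L2 hit  d=D]
10: R B7 -> L3 hit  d=-]
11: W B3 -> L3 miss  d=D]
12: R B7 -> L3 miss wb->B3  d=-]
13: R B6 -> L2 miss wb->B2  d=-]
14: R B6 -> L2 hit  d=-]

WB = [0, 3, 3, 2]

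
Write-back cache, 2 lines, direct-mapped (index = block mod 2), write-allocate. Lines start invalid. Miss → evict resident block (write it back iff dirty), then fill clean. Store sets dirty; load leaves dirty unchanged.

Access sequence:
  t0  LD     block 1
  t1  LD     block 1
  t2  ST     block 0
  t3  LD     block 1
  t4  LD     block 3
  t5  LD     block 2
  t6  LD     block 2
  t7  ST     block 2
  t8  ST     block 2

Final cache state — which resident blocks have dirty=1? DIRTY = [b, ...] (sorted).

0: R B1 -> L1 miss  d=-]
1: R B1 -> L1 hit  d=-]
2: W B0 -> L0 miss  d=D]
3: R B1 -> L1 hit  d=-]
4: R B3 -> L1 miss  d=-]
5: R B2 -> L0 miss wb->B0  d=-]
6: R B2 -> L0 hit  d=-]
7: W B2 -> L0 hit  d=D]
8: W B2 -> L0 hit  d=D]

DIRTY = [2]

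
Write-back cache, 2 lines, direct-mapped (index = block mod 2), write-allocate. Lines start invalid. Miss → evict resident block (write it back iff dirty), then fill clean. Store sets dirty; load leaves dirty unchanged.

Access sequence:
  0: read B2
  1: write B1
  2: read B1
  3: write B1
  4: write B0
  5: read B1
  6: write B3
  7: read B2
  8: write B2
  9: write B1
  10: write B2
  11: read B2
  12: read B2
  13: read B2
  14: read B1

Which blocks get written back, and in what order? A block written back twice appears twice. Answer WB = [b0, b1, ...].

  0 | R B2 → L0 miss [-]
  1 | W B1 → L1 miss [D]
  2 | R B1 → L1 hit [D]
  3 | W B1 → L1 hit [D]
  4 | W B0 → L0 miss [D]
  5 | R B1 → L1 hit [D]
  6 | W B3 → L1 miss wb→B1 [D]
  7 | R B2 → L0 miss wb→B0 [-]
  8 | W B2 → L0 hit [D]
  9 | W B1 → L1 miss wb→B3 [D]
  10 | W B2 → L0 hit [D]
  11 | R B2 → L0 hit [D]
  12 | R B2 → L0 hit [D]
  13 | R B2 → L0 hit [D]
  14 | R B1 → L1 hit [D]

WB = [1, 0, 3]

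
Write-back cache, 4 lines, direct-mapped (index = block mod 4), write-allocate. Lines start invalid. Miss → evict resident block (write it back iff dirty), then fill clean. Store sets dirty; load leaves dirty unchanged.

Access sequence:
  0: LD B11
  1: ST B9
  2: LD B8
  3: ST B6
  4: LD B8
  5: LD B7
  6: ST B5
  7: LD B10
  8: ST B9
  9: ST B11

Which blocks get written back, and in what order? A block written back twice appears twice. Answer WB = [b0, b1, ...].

0: R B11 -> L3 miss  d=-]
1: W B9 -> L1 miss  d=D]
2: R B8 -> L0 miss  d=-]
3: W B6 -> L2 miss  d=D]
4: R B8 -> L0 hit  d=-]
5: R B7 -> L3 miss  d=-]
6: W B5 -> L1 miss wb->B9  d=D]
7: R B10 -> L2 miss wb->B6  d=-]
8: W B9 -> L1 miss wb->B5  d=D]
9: W B11 -> L3 miss  d=D]

WB = [9, 6, 5]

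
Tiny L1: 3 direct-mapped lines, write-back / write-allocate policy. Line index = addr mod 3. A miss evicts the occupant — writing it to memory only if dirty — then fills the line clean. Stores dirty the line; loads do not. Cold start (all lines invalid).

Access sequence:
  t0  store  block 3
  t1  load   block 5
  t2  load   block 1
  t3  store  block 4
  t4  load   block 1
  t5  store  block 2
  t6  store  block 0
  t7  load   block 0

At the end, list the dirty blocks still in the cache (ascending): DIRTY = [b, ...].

DIRTY = [0, 2]

0: W B3 → L0 miss [D]
1: R B5 → L2 miss [-]
2: R B1 → L1 miss [-]
3: W B4 → L1 miss [D]
4: R B1 → L1 miss wb→B4 [-]
5: W B2 → L2 miss [D]
6: W B0 → L0 miss wb→B3 [D]
7: R B0 → L0 hit [D]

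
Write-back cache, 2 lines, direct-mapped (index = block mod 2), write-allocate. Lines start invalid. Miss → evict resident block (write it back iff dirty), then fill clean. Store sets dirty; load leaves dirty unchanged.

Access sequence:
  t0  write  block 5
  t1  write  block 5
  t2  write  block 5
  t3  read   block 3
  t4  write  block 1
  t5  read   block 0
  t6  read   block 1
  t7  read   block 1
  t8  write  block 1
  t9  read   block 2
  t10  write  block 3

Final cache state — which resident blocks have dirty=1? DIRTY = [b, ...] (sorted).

DIRTY = [3]

0: W B5 -> L1 miss  d=D]
1: W B5 -> L1 hit  d=D]
2: W B5 -> L1 hit  d=D]
3: R B3 -> L1 miss wb->B5  d=-]
4: W B1 -> L1 miss  d=D]
5: R B0 -> L0 miss  d=-]
6: R B1 -> L1 hit  d=D]
7: R B1 -> L1 hit  d=D]
8: W B1 -> L1 hit  d=D]
9: R B2 -> L0 miss  d=-]
10: W B3 -> L1 miss wb->B1  d=D]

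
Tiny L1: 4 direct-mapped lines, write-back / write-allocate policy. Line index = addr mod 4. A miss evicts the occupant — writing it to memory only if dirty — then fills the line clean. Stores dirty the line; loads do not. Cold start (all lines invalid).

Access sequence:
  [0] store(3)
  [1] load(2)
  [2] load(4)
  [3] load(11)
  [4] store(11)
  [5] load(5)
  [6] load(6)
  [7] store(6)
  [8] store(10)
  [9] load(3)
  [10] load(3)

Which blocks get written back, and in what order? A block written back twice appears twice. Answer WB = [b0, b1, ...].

0: W B3 → L3 miss [D]
1: R B2 → L2 miss [-]
2: R B4 → L0 miss [-]
3: R B11 → L3 miss wb→B3 [-]
4: W B11 → L3 hit [D]
5: R B5 → L1 miss [-]
6: R B6 → L2 miss [-]
7: W B6 → L2 hit [D]
8: W B10 → L2 miss wb→B6 [D]
9: R B3 → L3 miss wb→B11 [-]
10: R B3 → L3 hit [-]

WB = [3, 6, 11]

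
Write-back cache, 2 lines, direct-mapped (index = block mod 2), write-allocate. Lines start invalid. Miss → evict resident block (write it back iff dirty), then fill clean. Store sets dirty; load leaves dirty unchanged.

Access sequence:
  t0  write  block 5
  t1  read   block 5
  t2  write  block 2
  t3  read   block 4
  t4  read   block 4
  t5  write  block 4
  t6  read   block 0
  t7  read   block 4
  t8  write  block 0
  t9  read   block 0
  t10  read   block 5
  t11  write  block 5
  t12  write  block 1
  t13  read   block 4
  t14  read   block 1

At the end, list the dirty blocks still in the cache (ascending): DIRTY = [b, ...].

DIRTY = [1]

0: W B5 → L1 miss [D]
1: R B5 → L1 hit [D]
2: W B2 → L0 miss [D]
3: R B4 → L0 miss wb→B2 [-]
4: R B4 → L0 hit [-]
5: W B4 → L0 hit [D]
6: R B0 → L0 miss wb→B4 [-]
7: R B4 → L0 miss [-]
8: W B0 → L0 miss [D]
9: R B0 → L0 hit [D]
10: R B5 → L1 hit [D]
11: W B5 → L1 hit [D]
12: W B1 → L1 miss wb→B5 [D]
13: R B4 → L0 miss wb→B0 [-]
14: R B1 → L1 hit [D]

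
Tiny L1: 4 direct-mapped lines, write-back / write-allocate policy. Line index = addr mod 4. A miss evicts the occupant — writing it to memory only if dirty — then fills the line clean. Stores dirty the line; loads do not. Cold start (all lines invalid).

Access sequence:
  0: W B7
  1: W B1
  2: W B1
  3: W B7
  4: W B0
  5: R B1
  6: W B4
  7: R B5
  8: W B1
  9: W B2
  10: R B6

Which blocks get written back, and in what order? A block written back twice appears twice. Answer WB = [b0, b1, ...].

WB = [0, 1, 2]

  0 | W B7 → L3 miss [D]
  1 | W B1 → L1 miss [D]
  2 | W B1 → L1 hit [D]
  3 | W B7 → L3 hit [D]
  4 | W B0 → L0 miss [D]
  5 | R B1 → L1 hit [D]
  6 | W B4 → L0 miss wb→B0 [D]
  7 | R B5 → L1 miss wb→B1 [-]
  8 | W B1 → L1 miss [D]
  9 | W B2 → L2 miss [D]
  10 | R B6 → L2 miss wb→B2 [-]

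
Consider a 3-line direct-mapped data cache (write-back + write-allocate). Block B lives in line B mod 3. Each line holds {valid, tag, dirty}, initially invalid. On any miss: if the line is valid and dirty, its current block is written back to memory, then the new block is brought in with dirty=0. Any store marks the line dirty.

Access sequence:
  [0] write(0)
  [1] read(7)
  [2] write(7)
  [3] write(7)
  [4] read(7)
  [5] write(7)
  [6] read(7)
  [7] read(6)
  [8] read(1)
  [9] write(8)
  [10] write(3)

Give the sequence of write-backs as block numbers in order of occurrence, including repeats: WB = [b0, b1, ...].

  0 | W B0 → L0 miss [D]
  1 | R B7 → L1 miss [-]
  2 | W B7 → L1 hit [D]
  3 | W B7 → L1 hit [D]
  4 | R B7 → L1 hit [D]
  5 | W B7 → L1 hit [D]
  6 | R B7 → L1 hit [D]
  7 | R B6 → L0 miss wb→B0 [-]
  8 | R B1 → L1 miss wb→B7 [-]
  9 | W B8 → L2 miss [D]
  10 | W B3 → L0 miss [D]

WB = [0, 7]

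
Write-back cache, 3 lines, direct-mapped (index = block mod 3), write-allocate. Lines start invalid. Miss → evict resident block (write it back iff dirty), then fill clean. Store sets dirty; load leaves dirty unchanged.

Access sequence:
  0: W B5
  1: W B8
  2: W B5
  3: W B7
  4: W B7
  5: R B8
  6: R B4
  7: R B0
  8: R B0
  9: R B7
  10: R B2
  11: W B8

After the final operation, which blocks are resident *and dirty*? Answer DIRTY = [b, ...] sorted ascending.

DIRTY = [8]

0: W B5 -> L2 miss  d=D]
1: W B8 -> L2 miss wb->B5  d=D]
2: W B5 -> L2 miss wb->B8  d=D]
3: W B7 -> L1 miss  d=D]
4: W B7 -> L1 hit  d=D]
5: R B8 -> L2 miss wb->B5  d=-]
6: R B4 -> L1 miss wb->B7  d=-]
7: R B0 -> L0 miss  d=-]
8: R B0 -> L0 hit  d=-]
9: R B7 -> L1 miss  d=-]
10: R B2 -> L2 miss  d=-]
11: W B8 -> L2 miss  d=D]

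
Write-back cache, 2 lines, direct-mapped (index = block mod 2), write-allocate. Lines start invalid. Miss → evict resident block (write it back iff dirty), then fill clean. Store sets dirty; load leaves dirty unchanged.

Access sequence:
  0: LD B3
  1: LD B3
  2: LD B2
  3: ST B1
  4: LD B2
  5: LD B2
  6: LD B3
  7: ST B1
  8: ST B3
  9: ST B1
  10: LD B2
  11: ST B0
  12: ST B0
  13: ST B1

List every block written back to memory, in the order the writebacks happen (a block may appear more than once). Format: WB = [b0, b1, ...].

0: R B3 -> L1 miss  d=-]
1: R B3 -> L1 hit  d=-]
2: R B2 -> L0 miss  d=-]
3: W B1 -> L1 miss  d=D]
4: R B2 -> L0 hit  d=-]
5: R B2 -> L0 hit  d=-]
6: R B3 -> L1 miss wb->B1  d=-]
7: W B1 -> L1 miss  d=D]
8: W B3 -> L1 miss wb->B1  d=D]
9: W B1 -> L1 miss wb->B3  d=D]
10: R B2 -> L0 hit  d=-]
11: W B0 -> L0 miss  d=D]
12: W B0 -> L0 hit  d=D]
13: W B1 -> L1 hit  d=D]

WB = [1, 1, 3]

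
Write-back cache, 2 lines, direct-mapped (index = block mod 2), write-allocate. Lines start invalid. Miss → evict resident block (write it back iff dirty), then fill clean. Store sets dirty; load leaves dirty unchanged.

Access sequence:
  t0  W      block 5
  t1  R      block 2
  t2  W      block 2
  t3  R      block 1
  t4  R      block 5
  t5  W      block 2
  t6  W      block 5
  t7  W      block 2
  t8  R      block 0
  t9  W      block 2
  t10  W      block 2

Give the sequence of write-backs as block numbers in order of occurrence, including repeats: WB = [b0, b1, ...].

0: W B5 → L1 miss [D]
1: R B2 → L0 miss [-]
2: W B2 → L0 hit [D]
3: R B1 → L1 miss wb→B5 [-]
4: R B5 → L1 miss [-]
5: W B2 → L0 hit [D]
6: W B5 → L1 hit [D]
7: W B2 → L0 hit [D]
8: R B0 → L0 miss wb→B2 [-]
9: W B2 → L0 miss [D]
10: W B2 → L0 hit [D]

WB = [5, 2]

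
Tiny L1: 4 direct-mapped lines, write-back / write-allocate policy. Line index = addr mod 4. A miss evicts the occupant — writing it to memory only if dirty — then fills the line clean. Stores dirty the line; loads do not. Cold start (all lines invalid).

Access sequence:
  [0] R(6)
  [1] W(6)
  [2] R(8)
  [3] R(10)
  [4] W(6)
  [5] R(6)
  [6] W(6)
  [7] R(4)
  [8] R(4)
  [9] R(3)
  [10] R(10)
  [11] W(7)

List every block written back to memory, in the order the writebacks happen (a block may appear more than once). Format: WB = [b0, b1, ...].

  0 | R B6 → L2 miss [-]
  1 | W B6 → L2 hit [D]
  2 | R B8 → L0 miss [-]
  3 | R B10 → L2 miss wb→B6 [-]
  4 | W B6 → L2 miss [D]
  5 | R B6 → L2 hit [D]
  6 | W B6 → L2 hit [D]
  7 | R B4 → L0 miss [-]
  8 | R B4 → L0 hit [-]
  9 | R B3 → L3 miss [-]
  10 | R B10 → L2 miss wb→B6 [-]
  11 | W B7 → L3 miss [D]

WB = [6, 6]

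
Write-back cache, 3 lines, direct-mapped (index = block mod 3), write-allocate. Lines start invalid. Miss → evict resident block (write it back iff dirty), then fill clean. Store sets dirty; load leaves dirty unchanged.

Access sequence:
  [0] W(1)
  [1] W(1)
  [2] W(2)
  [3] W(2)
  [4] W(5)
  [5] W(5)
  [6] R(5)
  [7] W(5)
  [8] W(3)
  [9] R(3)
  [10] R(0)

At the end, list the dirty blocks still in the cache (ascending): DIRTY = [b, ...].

0: W B1 -> L1 miss  d=D]
1: W B1 -> L1 hit  d=D]
2: W B2 -> L2 miss  d=D]
3: W B2 -> L2 hit  d=D]
4: W B5 -> L2 miss wb->B2  d=D]
5: W B5 -> L2 hit  d=D]
6: R B5 -> L2 hit  d=D]
7: W B5 -> L2 hit  d=D]
8: W B3 -> L0 miss  d=D]
9: R B3 -> L0 hit  d=D]
10: R B0 -> L0 miss wb->B3  d=-]

DIRTY = [1, 5]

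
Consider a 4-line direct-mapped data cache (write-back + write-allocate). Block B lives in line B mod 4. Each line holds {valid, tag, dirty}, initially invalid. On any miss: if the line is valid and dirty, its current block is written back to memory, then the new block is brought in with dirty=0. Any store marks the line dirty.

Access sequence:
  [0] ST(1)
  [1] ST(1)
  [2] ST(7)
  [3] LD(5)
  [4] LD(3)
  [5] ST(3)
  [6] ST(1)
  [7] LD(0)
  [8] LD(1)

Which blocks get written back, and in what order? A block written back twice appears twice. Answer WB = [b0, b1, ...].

  0 | W B1 → L1 miss [D]
  1 | W B1 → L1 hit [D]
  2 | W B7 → L3 miss [D]
  3 | R B5 → L1 miss wb→B1 [-]
  4 | R B3 → L3 miss wb→B7 [-]
  5 | W B3 → L3 hit [D]
  6 | W B1 → L1 miss [D]
  7 | R B0 → L0 miss [-]
  8 | R B1 → L1 hit [D]

WB = [1, 7]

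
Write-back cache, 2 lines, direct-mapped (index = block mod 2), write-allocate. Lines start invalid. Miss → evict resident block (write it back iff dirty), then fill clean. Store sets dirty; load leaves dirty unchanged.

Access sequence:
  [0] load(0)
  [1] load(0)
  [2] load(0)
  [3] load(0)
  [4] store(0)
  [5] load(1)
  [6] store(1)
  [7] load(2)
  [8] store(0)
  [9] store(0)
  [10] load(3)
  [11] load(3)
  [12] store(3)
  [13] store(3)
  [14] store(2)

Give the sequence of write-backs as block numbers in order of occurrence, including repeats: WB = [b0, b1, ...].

0: R B0 -> L0 miss  d=-]
1: R B0 -> L0 hit  d=-]
2: R B0 -> L0 hit  d=-]
3: R B0 -> L0 hit  d=-]
4: W B0 -> L0 hit  d=D]
5: R B1 -> L1 miss  d=-]
6: W B1 -> L1 hit  d=D]
7: R B2 -> L0 miss wb->B0  d=-]
8: W B0 -> L0 miss  d=D]
9: W B0 -> L0 hit  d=D]
10: R B3 -> L1 miss wb->B1  d=-]
11: R B3 -> L1 hit  d=-]
12: W B3 -> L1 hit  d=D]
13: W B3 -> L1 hit  d=D]
14: W B2 -> L0 miss wb->B0  d=D]

WB = [0, 1, 0]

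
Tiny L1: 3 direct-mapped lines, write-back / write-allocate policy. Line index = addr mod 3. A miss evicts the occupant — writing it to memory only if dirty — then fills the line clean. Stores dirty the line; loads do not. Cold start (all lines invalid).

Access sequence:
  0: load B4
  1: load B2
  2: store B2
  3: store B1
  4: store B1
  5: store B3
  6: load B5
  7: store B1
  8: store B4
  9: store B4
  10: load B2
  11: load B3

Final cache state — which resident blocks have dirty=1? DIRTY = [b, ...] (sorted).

  0 | R B4 → L1 miss [-]
  1 | R B2 → L2 miss [-]
  2 | W B2 → L2 hit [D]
  3 | W B1 → L1 miss [D]
  4 | W B1 → L1 hit [D]
  5 | W B3 → L0 miss [D]
  6 | R B5 → L2 miss wb→B2 [-]
  7 | W B1 → L1 hit [D]
  8 | W B4 → L1 miss wb→B1 [D]
  9 | W B4 → L1 hit [D]
  10 | R B2 → L2 miss [-]
  11 | R B3 → L0 hit [D]

DIRTY = [3, 4]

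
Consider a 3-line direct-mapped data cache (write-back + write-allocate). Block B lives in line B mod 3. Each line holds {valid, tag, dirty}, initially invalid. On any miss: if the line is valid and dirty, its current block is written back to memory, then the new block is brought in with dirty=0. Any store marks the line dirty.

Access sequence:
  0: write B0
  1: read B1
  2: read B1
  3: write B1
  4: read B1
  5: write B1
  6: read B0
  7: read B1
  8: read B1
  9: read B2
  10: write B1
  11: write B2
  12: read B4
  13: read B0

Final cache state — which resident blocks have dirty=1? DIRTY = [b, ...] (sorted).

0: W B0 → L0 miss [D]
1: R B1 → L1 miss [-]
2: R B1 → L1 hit [-]
3: W B1 → L1 hit [D]
4: R B1 → L1 hit [D]
5: W B1 → L1 hit [D]
6: R B0 → L0 hit [D]
7: R B1 → L1 hit [D]
8: R B1 → L1 hit [D]
9: R B2 → L2 miss [-]
10: W B1 → L1 hit [D]
11: W B2 → L2 hit [D]
12: R B4 → L1 miss wb→B1 [-]
13: R B0 → L0 hit [D]

DIRTY = [0, 2]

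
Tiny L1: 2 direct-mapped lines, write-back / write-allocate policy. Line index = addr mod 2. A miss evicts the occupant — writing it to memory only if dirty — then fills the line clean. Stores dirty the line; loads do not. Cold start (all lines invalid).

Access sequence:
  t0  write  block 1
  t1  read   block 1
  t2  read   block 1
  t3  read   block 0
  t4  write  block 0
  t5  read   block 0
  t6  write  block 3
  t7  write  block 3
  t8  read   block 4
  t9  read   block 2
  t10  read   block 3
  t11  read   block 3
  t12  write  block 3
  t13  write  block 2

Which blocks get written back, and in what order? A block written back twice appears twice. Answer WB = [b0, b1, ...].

WB = [1, 0]

0: W B1 -> L1 miss  d=D]
1: R B1 -> L1 hit  d=D]
2: R B1 -> L1 hit  d=D]
3: R B0 -> L0 miss  d=-]
4: W B0 -> L0 hit  d=D]
5: R B0 -> L0 hit  d=D]
6: W B3 -> L1 miss wb->B1  d=D]
7: W B3 -> L1 hit  d=D]
8: R B4 -> L0 miss wb->B0  d=-]
9: R B2 -> L0 miss  d=-]
10: R B3 -> L1 hit  d=D]
11: R B3 -> L1 hit  d=D]
12: W B3 -> L1 hit  d=D]
13: W B2 -> L0 hit  d=D]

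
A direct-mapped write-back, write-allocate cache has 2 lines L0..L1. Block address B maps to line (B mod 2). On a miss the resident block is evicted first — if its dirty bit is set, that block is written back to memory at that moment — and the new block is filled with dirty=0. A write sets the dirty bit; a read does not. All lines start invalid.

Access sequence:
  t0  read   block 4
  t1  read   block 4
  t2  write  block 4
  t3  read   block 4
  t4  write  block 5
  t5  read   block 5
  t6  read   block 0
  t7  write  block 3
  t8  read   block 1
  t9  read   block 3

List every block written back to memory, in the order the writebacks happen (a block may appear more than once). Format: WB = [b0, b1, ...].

0: R B4 → L0 miss [-]
1: R B4 → L0 hit [-]
2: W B4 → L0 hit [D]
3: R B4 → L0 hit [D]
4: W B5 → L1 miss [D]
5: R B5 → L1 hit [D]
6: R B0 → L0 miss wb→B4 [-]
7: W B3 → L1 miss wb→B5 [D]
8: R B1 → L1 miss wb→B3 [-]
9: R B3 → L1 miss [-]

WB = [4, 5, 3]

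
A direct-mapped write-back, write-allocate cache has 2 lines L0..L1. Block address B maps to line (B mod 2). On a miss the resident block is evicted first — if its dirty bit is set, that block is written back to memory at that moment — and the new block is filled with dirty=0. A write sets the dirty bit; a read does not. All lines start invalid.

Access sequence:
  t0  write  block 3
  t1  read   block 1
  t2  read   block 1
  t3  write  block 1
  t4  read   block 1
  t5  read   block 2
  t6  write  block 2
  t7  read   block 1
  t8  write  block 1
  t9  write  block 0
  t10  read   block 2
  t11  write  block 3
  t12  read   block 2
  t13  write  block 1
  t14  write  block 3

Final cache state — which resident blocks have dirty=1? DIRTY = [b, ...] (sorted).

DIRTY = [3]

0: W B3 -> L1 miss  d=D]
1: R B1 -> L1 miss wb->B3  d=-]
2: R B1 -> L1 hit  d=-]
3: W B1 -> L1 hit  d=D]
4: R B1 -> L1 hit  d=D]
5: R B2 -> L0 miss  d=-]
6: W B2 -> L0 hit  d=D]
7: R B1 -> L1 hit  d=D]
8: W B1 -> L1 hit  d=D]
9: W B0 -> L0 miss wb->B2  d=D]
10: R B2 -> L0 miss wb->B0  d=-]
11: W B3 -> L1 miss wb->B1  d=D]
12: R B2 -> L0 hit  d=-]
13: W B1 -> L1 miss wb->B3  d=D]
14: W B3 -> L1 miss wb->B1  d=D]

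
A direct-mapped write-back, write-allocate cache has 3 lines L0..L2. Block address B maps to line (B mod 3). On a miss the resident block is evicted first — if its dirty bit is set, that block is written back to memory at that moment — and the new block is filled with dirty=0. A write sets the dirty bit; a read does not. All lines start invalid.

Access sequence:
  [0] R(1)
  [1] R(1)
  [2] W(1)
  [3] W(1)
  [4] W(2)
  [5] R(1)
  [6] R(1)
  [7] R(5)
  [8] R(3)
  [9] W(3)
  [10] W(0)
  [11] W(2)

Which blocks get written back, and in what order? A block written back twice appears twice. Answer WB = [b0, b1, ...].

WB = [2, 3]

0: R B1 → L1 miss [-]
1: R B1 → L1 hit [-]
2: W B1 → L1 hit [D]
3: W B1 → L1 hit [D]
4: W B2 → L2 miss [D]
5: R B1 → L1 hit [D]
6: R B1 → L1 hit [D]
7: R B5 → L2 miss wb→B2 [-]
8: R B3 → L0 miss [-]
9: W B3 → L0 hit [D]
10: W B0 → L0 miss wb→B3 [D]
11: W B2 → L2 miss [D]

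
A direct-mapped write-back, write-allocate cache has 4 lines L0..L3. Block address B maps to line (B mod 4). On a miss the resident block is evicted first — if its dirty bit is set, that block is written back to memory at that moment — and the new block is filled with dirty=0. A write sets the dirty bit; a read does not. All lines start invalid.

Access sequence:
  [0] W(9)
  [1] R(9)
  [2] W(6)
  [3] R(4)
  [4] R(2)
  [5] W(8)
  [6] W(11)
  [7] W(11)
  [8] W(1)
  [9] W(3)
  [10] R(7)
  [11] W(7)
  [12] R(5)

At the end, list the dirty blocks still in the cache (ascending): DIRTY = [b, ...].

0: W B9 → L1 miss [D]
1: R B9 → L1 hit [D]
2: W B6 → L2 miss [D]
3: R B4 → L0 miss [-]
4: R B2 → L2 miss wb→B6 [-]
5: W B8 → L0 miss [D]
6: W B11 → L3 miss [D]
7: W B11 → L3 hit [D]
8: W B1 → L1 miss wb→B9 [D]
9: W B3 → L3 miss wb→B11 [D]
10: R B7 → L3 miss wb→B3 [-]
11: W B7 → L3 hit [D]
12: R B5 → L1 miss wb→B1 [-]

DIRTY = [7, 8]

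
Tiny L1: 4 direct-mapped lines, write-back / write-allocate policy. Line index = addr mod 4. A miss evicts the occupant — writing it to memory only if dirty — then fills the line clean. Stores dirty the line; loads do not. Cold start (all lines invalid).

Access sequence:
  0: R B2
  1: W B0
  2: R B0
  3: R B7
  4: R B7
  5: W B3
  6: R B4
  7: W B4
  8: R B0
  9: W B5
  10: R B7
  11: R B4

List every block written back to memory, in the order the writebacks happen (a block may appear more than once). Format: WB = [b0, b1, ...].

0: R B2 → L2 miss [-]
1: W B0 → L0 miss [D]
2: R B0 → L0 hit [D]
3: R B7 → L3 miss [-]
4: R B7 → L3 hit [-]
5: W B3 → L3 miss [D]
6: R B4 → L0 miss wb→B0 [-]
7: W B4 → L0 hit [D]
8: R B0 → L0 miss wb→B4 [-]
9: W B5 → L1 miss [D]
10: R B7 → L3 miss wb→B3 [-]
11: R B4 → L0 miss [-]

WB = [0, 4, 3]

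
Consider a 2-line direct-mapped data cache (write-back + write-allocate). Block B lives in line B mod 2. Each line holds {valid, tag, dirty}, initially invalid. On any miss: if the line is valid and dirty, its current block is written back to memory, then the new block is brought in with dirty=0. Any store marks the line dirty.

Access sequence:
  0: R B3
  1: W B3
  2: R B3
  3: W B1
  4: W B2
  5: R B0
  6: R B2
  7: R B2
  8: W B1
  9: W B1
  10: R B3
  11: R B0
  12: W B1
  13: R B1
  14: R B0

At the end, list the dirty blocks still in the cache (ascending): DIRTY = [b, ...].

  0 | R B3 → L1 miss [-]
  1 | W B3 → L1 hit [D]
  2 | R B3 → L1 hit [D]
  3 | W B1 → L1 miss wb→B3 [D]
  4 | W B2 → L0 miss [D]
  5 | R B0 → L0 miss wb→B2 [-]
  6 | R B2 → L0 miss [-]
  7 | R B2 → L0 hit [-]
  8 | W B1 → L1 hit [D]
  9 | W B1 → L1 hit [D]
  10 | R B3 → L1 miss wb→B1 [-]
  11 | R B0 → L0 miss [-]
  12 | W B1 → L1 miss [D]
  13 | R B1 → L1 hit [D]
  14 | R B0 → L0 hit [-]

DIRTY = [1]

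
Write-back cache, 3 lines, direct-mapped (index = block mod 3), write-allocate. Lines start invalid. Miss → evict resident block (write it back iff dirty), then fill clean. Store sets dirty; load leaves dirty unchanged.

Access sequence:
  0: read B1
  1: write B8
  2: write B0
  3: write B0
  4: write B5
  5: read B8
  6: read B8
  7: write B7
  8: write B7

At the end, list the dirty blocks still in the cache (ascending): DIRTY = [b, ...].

  0 | R B1 → L1 miss [-]
  1 | W B8 → L2 miss [D]
  2 | W B0 → L0 miss [D]
  3 | W B0 → L0 hit [D]
  4 | W B5 → L2 miss wb→B8 [D]
  5 | R B8 → L2 miss wb→B5 [-]
  6 | R B8 → L2 hit [-]
  7 | W B7 → L1 miss [D]
  8 | W B7 → L1 hit [D]

DIRTY = [0, 7]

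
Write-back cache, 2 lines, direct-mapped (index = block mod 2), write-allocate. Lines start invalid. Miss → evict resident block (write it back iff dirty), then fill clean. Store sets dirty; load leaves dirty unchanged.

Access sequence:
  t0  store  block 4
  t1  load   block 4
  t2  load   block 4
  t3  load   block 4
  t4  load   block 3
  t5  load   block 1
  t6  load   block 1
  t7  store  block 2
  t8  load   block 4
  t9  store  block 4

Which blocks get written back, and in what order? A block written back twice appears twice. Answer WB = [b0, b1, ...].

0: W B4 → L0 miss [D]
1: R B4 → L0 hit [D]
2: R B4 → L0 hit [D]
3: R B4 → L0 hit [D]
4: R B3 → L1 miss [-]
5: R B1 → L1 miss [-]
6: R B1 → L1 hit [-]
7: W B2 → L0 miss wb→B4 [D]
8: R B4 → L0 miss wb→B2 [-]
9: W B4 → L0 hit [D]

WB = [4, 2]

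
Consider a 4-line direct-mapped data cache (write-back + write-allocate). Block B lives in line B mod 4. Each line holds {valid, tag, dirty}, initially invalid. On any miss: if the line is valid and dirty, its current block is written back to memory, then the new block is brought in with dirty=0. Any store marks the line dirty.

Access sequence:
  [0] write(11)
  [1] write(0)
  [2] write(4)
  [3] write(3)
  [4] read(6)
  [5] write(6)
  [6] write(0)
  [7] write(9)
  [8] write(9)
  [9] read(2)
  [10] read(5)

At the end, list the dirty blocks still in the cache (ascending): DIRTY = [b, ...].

0: W B11 → L3 miss [D]
1: W B0 → L0 miss [D]
2: W B4 → L0 miss wb→B0 [D]
3: W B3 → L3 miss wb→B11 [D]
4: R B6 → L2 miss [-]
5: W B6 → L2 hit [D]
6: W B0 → L0 miss wb→B4 [D]
7: W B9 → L1 miss [D]
8: W B9 → L1 hit [D]
9: R B2 → L2 miss wb→B6 [-]
10: R B5 → L1 miss wb→B9 [-]

DIRTY = [0, 3]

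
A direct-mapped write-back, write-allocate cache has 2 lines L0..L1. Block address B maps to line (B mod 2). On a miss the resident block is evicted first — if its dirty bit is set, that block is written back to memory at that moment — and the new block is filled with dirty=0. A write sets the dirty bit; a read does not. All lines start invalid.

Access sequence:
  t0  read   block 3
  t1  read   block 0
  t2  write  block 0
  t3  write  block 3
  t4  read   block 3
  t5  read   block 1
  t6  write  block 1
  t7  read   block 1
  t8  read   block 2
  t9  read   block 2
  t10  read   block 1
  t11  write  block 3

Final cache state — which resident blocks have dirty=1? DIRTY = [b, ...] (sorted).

DIRTY = [3]

  0 | R B3 → L1 miss [-]
  1 | R B0 → L0 miss [-]
  2 | W B0 → L0 hit [D]
  3 | W B3 → L1 hit [D]
  4 | R B3 → L1 hit [D]
  5 | R B1 → L1 miss wb→B3 [-]
  6 | W B1 → L1 hit [D]
  7 | R B1 → L1 hit [D]
  8 | R B2 → L0 miss wb→B0 [-]
  9 | R B2 → L0 hit [-]
  10 | R B1 → L1 hit [D]
  11 | W B3 → L1 miss wb→B1 [D]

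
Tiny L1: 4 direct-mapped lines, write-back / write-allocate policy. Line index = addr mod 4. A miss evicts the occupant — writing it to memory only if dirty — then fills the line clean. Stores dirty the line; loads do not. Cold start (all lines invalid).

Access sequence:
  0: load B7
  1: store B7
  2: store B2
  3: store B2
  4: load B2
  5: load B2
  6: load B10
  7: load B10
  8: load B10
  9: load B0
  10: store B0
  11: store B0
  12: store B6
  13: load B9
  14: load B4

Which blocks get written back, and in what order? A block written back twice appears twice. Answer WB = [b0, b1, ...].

0: R B7 -> L3 miss  d=-]
1: W B7 -> L3 hit  d=D]
2: W B2 -> L2 miss  d=D]
3: W B2 -> L2 hit  d=D]
4: R B2 -> L2 hit  d=D]
5: R B2 -> L2 hit  d=D]
6: R B10 -> L2 miss wb->B2  d=-]
7: R B10 -> L2 hit  d=-]
8: R B10 -> L2 hit  d=-]
9: R B0 -> L0 miss  d=-]
10: W B0 -> L0 hit  d=D]
11: W B0 -> L0 hit  d=D]
12: W B6 -> L2 miss  d=D]
13: R B9 -> L1 miss  d=-]
14: R B4 -> L0 miss wb->B0  d=-]

WB = [2, 0]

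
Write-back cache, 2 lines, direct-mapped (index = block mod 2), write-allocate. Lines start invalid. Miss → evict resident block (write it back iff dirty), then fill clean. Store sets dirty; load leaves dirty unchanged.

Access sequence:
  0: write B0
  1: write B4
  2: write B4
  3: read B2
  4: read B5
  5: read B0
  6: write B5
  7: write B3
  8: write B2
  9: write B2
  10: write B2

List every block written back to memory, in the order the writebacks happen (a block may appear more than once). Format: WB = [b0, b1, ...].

  0 | W B0 → L0 miss [D]
  1 | W B4 → L0 miss wb→B0 [D]
  2 | W B4 → L0 hit [D]
  3 | R B2 → L0 miss wb→B4 [-]
  4 | R B5 → L1 miss [-]
  5 | R B0 → L0 miss [-]
  6 | W B5 → L1 hit [D]
  7 | W B3 → L1 miss wb→B5 [D]
  8 | W B2 → L0 miss [D]
  9 | W B2 → L0 hit [D]
  10 | W B2 → L0 hit [D]

WB = [0, 4, 5]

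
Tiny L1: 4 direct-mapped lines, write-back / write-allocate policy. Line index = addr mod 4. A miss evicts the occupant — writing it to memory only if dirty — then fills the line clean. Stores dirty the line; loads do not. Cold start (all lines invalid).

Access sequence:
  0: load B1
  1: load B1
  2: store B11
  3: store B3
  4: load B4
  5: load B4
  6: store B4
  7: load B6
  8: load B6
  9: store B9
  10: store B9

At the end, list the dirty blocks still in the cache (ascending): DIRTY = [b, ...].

0: R B1 -> L1 miss  d=-]
1: R B1 -> L1 hit  d=-]
2: W B11 -> L3 miss  d=D]
3: W B3 -> L3 miss wb->B11  d=D]
4: R B4 -> L0 miss  d=-]
5: R B4 -> L0 hit  d=-]
6: W B4 -> L0 hit  d=D]
7: R B6 -> L2 miss  d=-]
8: R B6 -> L2 hit  d=-]
9: W B9 -> L1 miss  d=D]
10: W B9 -> L1 hit  d=D]

DIRTY = [3, 4, 9]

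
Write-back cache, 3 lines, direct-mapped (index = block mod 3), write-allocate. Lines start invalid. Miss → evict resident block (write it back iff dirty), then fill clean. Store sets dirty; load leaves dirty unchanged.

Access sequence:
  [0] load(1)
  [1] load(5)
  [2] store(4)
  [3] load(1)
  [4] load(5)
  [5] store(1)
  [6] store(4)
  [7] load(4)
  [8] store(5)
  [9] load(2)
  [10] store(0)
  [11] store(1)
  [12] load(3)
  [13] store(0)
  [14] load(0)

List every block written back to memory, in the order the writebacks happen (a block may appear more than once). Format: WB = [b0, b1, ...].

WB = [4, 1, 5, 4, 0]

  0 | R B1 → L1 miss [-]
  1 | R B5 → L2 miss [-]
  2 | W B4 → L1 miss [D]
  3 | R B1 → L1 miss wb→B4 [-]
  4 | R B5 → L2 hit [-]
  5 | W B1 → L1 hit [D]
  6 | W B4 → L1 miss wb→B1 [D]
  7 | R B4 → L1 hit [D]
  8 | W B5 → L2 hit [D]
  9 | R B2 → L2 miss wb→B5 [-]
  10 | W B0 → L0 miss [D]
  11 | W B1 → L1 miss wb→B4 [D]
  12 | R B3 → L0 miss wb→B0 [-]
  13 | W B0 → L0 miss [D]
  14 | R B0 → L0 hit [D]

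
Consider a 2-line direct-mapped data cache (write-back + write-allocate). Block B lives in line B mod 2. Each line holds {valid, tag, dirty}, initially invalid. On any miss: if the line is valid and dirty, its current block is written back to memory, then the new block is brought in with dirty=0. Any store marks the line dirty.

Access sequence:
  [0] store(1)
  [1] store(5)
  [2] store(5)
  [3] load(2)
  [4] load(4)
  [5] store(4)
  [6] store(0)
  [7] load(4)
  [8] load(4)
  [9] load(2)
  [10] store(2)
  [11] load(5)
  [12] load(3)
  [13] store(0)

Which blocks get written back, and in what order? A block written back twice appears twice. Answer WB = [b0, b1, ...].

0: W B1 → L1 miss [D]
1: W B5 → L1 miss wb→B1 [D]
2: W B5 → L1 hit [D]
3: R B2 → L0 miss [-]
4: R B4 → L0 miss [-]
5: W B4 → L0 hit [D]
6: W B0 → L0 miss wb→B4 [D]
7: R B4 → L0 miss wb→B0 [-]
8: R B4 → L0 hit [-]
9: R B2 → L0 miss [-]
10: W B2 → L0 hit [D]
11: R B5 → L1 hit [D]
12: R B3 → L1 miss wb→B5 [-]
13: W B0 → L0 miss wb→B2 [D]

WB = [1, 4, 0, 5, 2]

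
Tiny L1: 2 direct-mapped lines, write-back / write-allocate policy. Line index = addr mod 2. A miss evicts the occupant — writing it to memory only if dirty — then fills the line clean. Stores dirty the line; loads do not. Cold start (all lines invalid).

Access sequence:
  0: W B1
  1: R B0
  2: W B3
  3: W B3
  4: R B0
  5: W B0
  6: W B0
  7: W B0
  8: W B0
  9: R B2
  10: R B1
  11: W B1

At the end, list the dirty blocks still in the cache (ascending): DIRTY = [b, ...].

DIRTY = [1]

  0 | W B1 → L1 miss [D]
  1 | R B0 → L0 miss [-]
  2 | W B3 → L1 miss wb→B1 [D]
  3 | W B3 → L1 hit [D]
  4 | R B0 → L0 hit [-]
  5 | W B0 → L0 hit [D]
  6 | W B0 → L0 hit [D]
  7 | W B0 → L0 hit [D]
  8 | W B0 → L0 hit [D]
  9 | R B2 → L0 miss wb→B0 [-]
  10 | R B1 → L1 miss wb→B3 [-]
  11 | W B1 → L1 hit [D]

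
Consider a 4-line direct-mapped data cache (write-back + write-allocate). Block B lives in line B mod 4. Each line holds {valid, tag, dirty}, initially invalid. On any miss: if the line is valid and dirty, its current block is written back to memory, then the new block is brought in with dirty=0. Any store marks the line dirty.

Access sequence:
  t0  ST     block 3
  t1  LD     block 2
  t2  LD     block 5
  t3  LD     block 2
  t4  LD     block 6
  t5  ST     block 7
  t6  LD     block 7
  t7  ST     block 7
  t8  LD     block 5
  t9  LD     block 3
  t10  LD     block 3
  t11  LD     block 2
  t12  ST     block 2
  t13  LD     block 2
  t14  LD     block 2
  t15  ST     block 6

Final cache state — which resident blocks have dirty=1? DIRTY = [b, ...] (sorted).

  0 | W B3 → L3 miss [D]
  1 | R B2 → L2 miss [-]
  2 | R B5 → L1 miss [-]
  3 | R B2 → L2 hit [-]
  4 | R B6 → L2 miss [-]
  5 | W B7 → L3 miss wb→B3 [D]
  6 | R B7 → L3 hit [D]
  7 | W B7 → L3 hit [D]
  8 | R B5 → L1 hit [-]
  9 | R B3 → L3 miss wb→B7 [-]
  10 | R B3 → L3 hit [-]
  11 | R B2 → L2 miss [-]
  12 | W B2 → L2 hit [D]
  13 | R B2 → L2 hit [D]
  14 | R B2 → L2 hit [D]
  15 | W B6 → L2 miss wb→B2 [D]

DIRTY = [6]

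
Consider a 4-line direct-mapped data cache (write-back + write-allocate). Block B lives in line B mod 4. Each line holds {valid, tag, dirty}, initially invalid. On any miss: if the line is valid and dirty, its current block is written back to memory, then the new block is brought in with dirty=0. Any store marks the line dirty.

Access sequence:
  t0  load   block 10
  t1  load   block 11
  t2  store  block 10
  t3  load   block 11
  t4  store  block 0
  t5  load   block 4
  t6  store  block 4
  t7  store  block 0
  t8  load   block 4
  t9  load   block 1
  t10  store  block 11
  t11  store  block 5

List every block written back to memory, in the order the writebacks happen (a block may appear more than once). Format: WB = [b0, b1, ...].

WB = [0, 4, 0]

  0 | R B10 → L2 miss [-]
  1 | R B11 → L3 miss [-]
  2 | W B10 → L2 hit [D]
  3 | R B11 → L3 hit [-]
  4 | W B0 → L0 miss [D]
  5 | R B4 → L0 miss wb→B0 [-]
  6 | W B4 → L0 hit [D]
  7 | W B0 → L0 miss wb→B4 [D]
  8 | R B4 → L0 miss wb→B0 [-]
  9 | R B1 → L1 miss [-]
  10 | W B11 → L3 hit [D]
  11 | W B5 → L1 miss [D]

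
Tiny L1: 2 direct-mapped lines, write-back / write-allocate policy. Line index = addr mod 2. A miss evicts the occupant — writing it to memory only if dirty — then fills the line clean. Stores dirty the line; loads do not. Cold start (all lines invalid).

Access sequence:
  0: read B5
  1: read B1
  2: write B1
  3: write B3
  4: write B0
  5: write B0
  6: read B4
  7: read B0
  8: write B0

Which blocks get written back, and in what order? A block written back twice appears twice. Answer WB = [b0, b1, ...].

WB = [1, 0]

  0 | R B5 → L1 miss [-]
  1 | R B1 → L1 miss [-]
  2 | W B1 → L1 hit [D]
  3 | W B3 → L1 miss wb→B1 [D]
  4 | W B0 → L0 miss [D]
  5 | W B0 → L0 hit [D]
  6 | R B4 → L0 miss wb→B0 [-]
  7 | R B0 → L0 miss [-]
  8 | W B0 → L0 hit [D]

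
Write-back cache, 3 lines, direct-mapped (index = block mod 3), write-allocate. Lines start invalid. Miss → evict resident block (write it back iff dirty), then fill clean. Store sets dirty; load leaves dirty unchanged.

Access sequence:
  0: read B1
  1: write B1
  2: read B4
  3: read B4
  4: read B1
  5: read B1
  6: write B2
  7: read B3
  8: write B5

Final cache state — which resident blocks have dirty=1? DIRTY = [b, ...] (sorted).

DIRTY = [5]

0: R B1 -> L1 miss  d=-]
1: W B1 -> L1 hit  d=D]
2: R B4 -> L1 miss wb->B1  d=-]
3: R B4 -> L1 hit  d=-]
4: R B1 -> L1 miss  d=-]
5: R B1 -> L1 hit  d=-]
6: W B2 -> L2 miss  d=D]
7: R B3 -> L0 miss  d=-]
8: W B5 -> L2 miss wb->B2  d=D]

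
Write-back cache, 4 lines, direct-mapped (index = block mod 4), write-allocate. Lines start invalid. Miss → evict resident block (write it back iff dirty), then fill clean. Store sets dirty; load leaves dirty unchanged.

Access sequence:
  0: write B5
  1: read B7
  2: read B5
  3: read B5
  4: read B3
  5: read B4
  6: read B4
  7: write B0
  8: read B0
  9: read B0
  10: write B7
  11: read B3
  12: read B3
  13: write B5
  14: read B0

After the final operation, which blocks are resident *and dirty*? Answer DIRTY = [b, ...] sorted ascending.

0: W B5 → L1 miss [D]
1: R B7 → L3 miss [-]
2: R B5 → L1 hit [D]
3: R B5 → L1 hit [D]
4: R B3 → L3 miss [-]
5: R B4 → L0 miss [-]
6: R B4 → L0 hit [-]
7: W B0 → L0 miss [D]
8: R B0 → L0 hit [D]
9: R B0 → L0 hit [D]
10: W B7 → L3 miss [D]
11: R B3 → L3 miss wb→B7 [-]
12: R B3 → L3 hit [-]
13: W B5 → L1 hit [D]
14: R B0 → L0 hit [D]

DIRTY = [0, 5]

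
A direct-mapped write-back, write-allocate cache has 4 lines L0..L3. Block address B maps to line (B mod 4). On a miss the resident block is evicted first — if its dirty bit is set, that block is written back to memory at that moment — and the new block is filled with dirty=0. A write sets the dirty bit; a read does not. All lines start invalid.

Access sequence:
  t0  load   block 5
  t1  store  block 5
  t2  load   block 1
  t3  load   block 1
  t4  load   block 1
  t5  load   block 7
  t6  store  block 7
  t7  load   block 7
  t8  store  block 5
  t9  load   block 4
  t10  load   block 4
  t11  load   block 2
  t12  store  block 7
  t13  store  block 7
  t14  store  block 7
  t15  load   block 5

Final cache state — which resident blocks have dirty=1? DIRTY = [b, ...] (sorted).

0: R B5 → L1 miss [-]
1: W B5 → L1 hit [D]
2: R B1 → L1 miss wb→B5 [-]
3: R B1 → L1 hit [-]
4: R B1 → L1 hit [-]
5: R B7 → L3 miss [-]
6: W B7 → L3 hit [D]
7: R B7 → L3 hit [D]
8: W B5 → L1 miss [D]
9: R B4 → L0 miss [-]
10: R B4 → L0 hit [-]
11: R B2 → L2 miss [-]
12: W B7 → L3 hit [D]
13: W B7 → L3 hit [D]
14: W B7 → L3 hit [D]
15: R B5 → L1 hit [D]

DIRTY = [5, 7]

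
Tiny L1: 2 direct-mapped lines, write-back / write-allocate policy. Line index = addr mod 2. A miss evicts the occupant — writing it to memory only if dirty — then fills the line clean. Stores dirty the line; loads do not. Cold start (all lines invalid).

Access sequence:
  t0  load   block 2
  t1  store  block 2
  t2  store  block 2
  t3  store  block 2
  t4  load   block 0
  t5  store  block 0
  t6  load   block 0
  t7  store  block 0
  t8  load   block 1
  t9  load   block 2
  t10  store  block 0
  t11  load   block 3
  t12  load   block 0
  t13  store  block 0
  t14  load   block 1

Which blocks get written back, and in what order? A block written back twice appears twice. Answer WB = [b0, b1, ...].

WB = [2, 0]

0: R B2 -> L0 miss  d=-]
1: W B2 -> L0 hit  d=D]
2: W B2 -> L0 hit  d=D]
3: W B2 -> L0 hit  d=D]
4: R B0 -> L0 miss wb->B2  d=-]
5: W B0 -> L0 hit  d=D]
6: R B0 -> L0 hit  d=D]
7: W B0 -> L0 hit  d=D]
8: R B1 -> L1 miss  d=-]
9: R B2 -> L0 miss wb->B0  d=-]
10: W B0 -> L0 miss  d=D]
11: R B3 -> L1 miss  d=-]
12: R B0 -> L0 hit  d=D]
13: W B0 -> L0 hit  d=D]
14: R B1 -> L1 miss  d=-]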